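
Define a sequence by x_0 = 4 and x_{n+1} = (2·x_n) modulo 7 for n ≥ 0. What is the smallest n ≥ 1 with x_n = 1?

Computing terms: x_0 = 4,  x_1 = 1,  x_2 = 2,  x_3 = 4.
Since x_3 = x_0 = 4, the sequence is periodic with period 3.
The value 1 first appears (with n ≥ 1) at x_1.

1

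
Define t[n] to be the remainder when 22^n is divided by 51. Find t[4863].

7

We have t[1] = 22, t[2] = 25, t[3] = 40, t[4] = 13, t[5] = 31, t[6] = 19, t[7] = 10, t[8] = 16, t[9] = 46, t[10] = 43, t[11] = 28, t[12] = 4, t[13] = 37, t[14] = 49, t[15] = 7, t[16] = 1, t[17] = 22.
The sequence repeats with period 16.
(4863 - 1) mod 16 = 14, so t[4863] = t[15] = 7.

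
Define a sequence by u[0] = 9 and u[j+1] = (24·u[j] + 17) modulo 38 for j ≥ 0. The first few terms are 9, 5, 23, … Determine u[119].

Listing terms: u[0] = 9,  u[1] = 5,  u[2] = 23,  u[3] = 37,  u[4] = 31,  u[5] = 1,  u[6] = 3,  u[7] = 13,  u[8] = 25,  u[9] = 9.
The sequence repeats with period 9.
So u[119] = u[0 + ((119-0) mod 9)] = u[2] = 23.

23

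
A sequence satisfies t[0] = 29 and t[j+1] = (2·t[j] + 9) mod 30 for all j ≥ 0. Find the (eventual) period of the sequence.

4

Computing terms: t[0] = 29,  t[1] = 7,  t[2] = 23,  t[3] = 25,  t[4] = 29.
Since t[4] = t[0] = 29, the sequence is periodic with period 4.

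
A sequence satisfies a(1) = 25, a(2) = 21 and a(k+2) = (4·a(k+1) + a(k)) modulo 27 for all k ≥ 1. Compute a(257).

a(1) = 25,  a(2) = 21,  a(3) = 1,  a(4) = 25,  a(5) = 20,  a(6) = 24,  a(7) = 8,  a(8) = 2,  a(9) = 16,  a(10) = 12,  a(11) = 10,  a(12) = 25,  a(13) = 2,  a(14) = 6,  a(15) = 26,  a(16) = 2,  a(17) = 7,  a(18) = 3,  a(19) = 19,  a(20) = 25,  a(21) = 11,  a(22) = 15,  a(23) = 17,  a(24) = 2,  a(25) = 25,  a(26) = 21.
Since (a(25), a(26)) = (a(1), a(2)) = (25, 21) (two consecutive terms determine the rest), the sequence is periodic with period 24.
So a(257) = a(1 + ((257-1) mod 24)) = a(17) = 7.

7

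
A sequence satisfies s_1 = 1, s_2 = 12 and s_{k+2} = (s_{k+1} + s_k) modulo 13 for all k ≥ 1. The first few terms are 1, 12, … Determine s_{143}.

Listing terms: s_1 = 1; s_2 = 12; s_3 = 0; s_4 = 12; s_5 = 12; s_6 = 11; s_7 = 10; s_8 = 8; s_9 = 5; s_{10} = 0; s_{11} = 5; s_{12} = 5; s_{13} = 10; s_{14} = 2; s_{15} = 12; s_{16} = 1; s_{17} = 0; s_{18} = 1; s_{19} = 1; s_{20} = 2; s_{21} = 3; s_{22} = 5; s_{23} = 8; s_{24} = 0; s_{25} = 8; s_{26} = 8; s_{27} = 3; s_{28} = 11; s_{29} = 1; s_{30} = 12.
The sequence repeats with period 28.
So s_{143} = s_{1 + ((143-1) mod 28)} = s_3 = 0.

0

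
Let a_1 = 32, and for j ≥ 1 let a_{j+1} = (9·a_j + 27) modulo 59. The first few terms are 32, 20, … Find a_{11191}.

26

We have a_1 = 32; a_2 = 20; a_3 = 30; a_4 = 2; a_5 = 45; a_6 = 19; a_7 = 21; a_8 = 39; a_9 = 24; a_{10} = 7; a_{11} = 31; a_{12} = 11; a_{13} = 8; a_{14} = 40; a_{15} = 33; a_{16} = 29; a_{17} = 52; a_{18} = 23; a_{19} = 57; a_{20} = 9; a_{21} = 49; a_{22} = 55; a_{23} = 50; a_{24} = 5; a_{25} = 13; a_{26} = 26; a_{27} = 25; a_{28} = 16; a_{29} = 53; a_{30} = 32.
Since a_{30} = a_1 = 32, the sequence is periodic with period 29.
So a_{11191} = a_{1 + ((11191-1) mod 29)} = a_{26} = 26.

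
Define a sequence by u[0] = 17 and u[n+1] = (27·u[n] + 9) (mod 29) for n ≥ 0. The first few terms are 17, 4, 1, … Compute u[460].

Computing terms: u[0] = 17,  u[1] = 4,  u[2] = 1,  u[3] = 7,  u[4] = 24,  u[5] = 19,  u[6] = 0,  u[7] = 9,  u[8] = 20,  u[9] = 27,  u[10] = 13,  u[11] = 12,  u[12] = 14,  u[13] = 10,  u[14] = 18,  u[15] = 2,  u[16] = 5,  u[17] = 28,  u[18] = 11,  u[19] = 16,  u[20] = 6,  u[21] = 26,  u[22] = 15,  u[23] = 8,  u[24] = 22,  u[25] = 23,  u[26] = 21,  u[27] = 25,  u[28] = 17.
Since u[28] = u[0] = 17, the sequence is periodic with period 28.
So u[460] = u[0 + ((460-0) mod 28)] = u[12] = 14.

14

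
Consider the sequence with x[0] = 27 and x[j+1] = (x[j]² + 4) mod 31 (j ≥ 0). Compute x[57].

6

We have x[0] = 27,  x[1] = 20,  x[2] = 1,  x[3] = 5,  x[4] = 29,  x[5] = 8,  x[6] = 6,  x[7] = 9,  x[8] = 23,  x[9] = 6.
Since x[9] = x[6] = 6, the sequence is eventually periodic: after a pre-period of length 6 it cycles with period 3.
For j ≥ 6, x[j] depends only on (j - 6) mod 3. (57 - 6) mod 3 = 0, so x[57] = x[6] = 6.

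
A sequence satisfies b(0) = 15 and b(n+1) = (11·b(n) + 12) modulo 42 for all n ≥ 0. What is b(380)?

Computing terms: b(0) = 15, b(1) = 9, b(2) = 27, b(3) = 15.
Since b(3) = b(0) = 15, the sequence is periodic with period 3.
So b(380) = b(0 + ((380-0) mod 3)) = b(2) = 27.

27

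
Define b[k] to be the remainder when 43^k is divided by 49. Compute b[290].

Listing terms: b[1] = 43; b[2] = 36; b[3] = 29; b[4] = 22; b[5] = 15; b[6] = 8; b[7] = 1; b[8] = 43.
The sequence repeats with period 7.
So b[290] = b[1 + ((290-1) mod 7)] = b[3] = 29.

29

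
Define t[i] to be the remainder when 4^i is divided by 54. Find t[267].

46

Listing terms: t[0] = 1, t[1] = 4, t[2] = 16, t[3] = 10, t[4] = 40, t[5] = 52, t[6] = 46, t[7] = 22, t[8] = 34, t[9] = 28, t[10] = 4.
Since t[10] = t[1] = 4, the sequence is eventually periodic: after a pre-period of length 1 it cycles with period 9.
For i ≥ 1, t[i] depends only on (i - 1) mod 9. (267 - 1) mod 9 = 5, so t[267] = t[6] = 46.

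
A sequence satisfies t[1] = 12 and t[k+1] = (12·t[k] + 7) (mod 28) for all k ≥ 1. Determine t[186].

Listing terms: t[1] = 12,  t[2] = 11,  t[3] = 27,  t[4] = 23,  t[5] = 3,  t[6] = 15,  t[7] = 19,  t[8] = 11.
Since t[8] = t[2] = 11, the sequence is eventually periodic: after a pre-period of length 1 it cycles with period 6.
For k ≥ 2, t[k] depends only on (k - 2) mod 6. (186 - 2) mod 6 = 4, so t[186] = t[6] = 15.

15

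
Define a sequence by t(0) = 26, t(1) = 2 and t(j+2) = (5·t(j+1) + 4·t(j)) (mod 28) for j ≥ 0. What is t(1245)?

10

Listing terms: t(0) = 26,  t(1) = 2,  t(2) = 2,  t(3) = 18,  t(4) = 14,  t(5) = 2,  t(6) = 10,  t(7) = 2,  t(8) = 22,  t(9) = 6,  t(10) = 6,  t(11) = 26,  t(12) = 14,  t(13) = 6,  t(14) = 2,  t(15) = 6,  t(16) = 10,  t(17) = 18,  t(18) = 18,  t(19) = 22,  t(20) = 14,  t(21) = 18,  t(22) = 6,  t(23) = 18,  t(24) = 2,  t(25) = 26,  t(26) = 26,  t(27) = 10,  t(28) = 14,  t(29) = 26,  t(30) = 18,  t(31) = 26,  t(32) = 6,  t(33) = 22,  t(34) = 22,  t(35) = 2,  t(36) = 14,  t(37) = 22,  t(38) = 26,  t(39) = 22,  t(40) = 18,  t(41) = 10,  t(42) = 10,  t(43) = 6,  t(44) = 14,  t(45) = 10,  t(46) = 22,  t(47) = 10,  t(48) = 26,  t(49) = 2.
The sequence repeats with period 48.
(1245 - 0) mod 48 = 45, so t(1245) = t(45) = 10.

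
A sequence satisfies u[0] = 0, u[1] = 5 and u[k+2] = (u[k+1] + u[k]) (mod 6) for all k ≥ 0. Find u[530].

5

u[0] = 0, u[1] = 5, u[2] = 5, u[3] = 4, u[4] = 3, u[5] = 1, u[6] = 4, u[7] = 5, u[8] = 3, u[9] = 2, u[10] = 5, u[11] = 1, u[12] = 0, u[13] = 1, u[14] = 1, u[15] = 2, u[16] = 3, u[17] = 5, u[18] = 2, u[19] = 1, u[20] = 3, u[21] = 4, u[22] = 1, u[23] = 5, u[24] = 0, u[25] = 5.
Since (u[24], u[25]) = (u[0], u[1]) = (0, 5) (two consecutive terms determine the rest), the sequence is periodic with period 24.
(530 - 0) mod 24 = 2, so u[530] = u[2] = 5.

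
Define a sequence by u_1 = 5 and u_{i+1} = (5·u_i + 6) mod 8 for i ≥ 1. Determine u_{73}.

We have u_1 = 5,  u_2 = 7,  u_3 = 1,  u_4 = 3,  u_5 = 5.
Since u_5 = u_1 = 5, the sequence is periodic with period 4.
So u_{73} = u_{1 + ((73-1) mod 4)} = u_1 = 5.

5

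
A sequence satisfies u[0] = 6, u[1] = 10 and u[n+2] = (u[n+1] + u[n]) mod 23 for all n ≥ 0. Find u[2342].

u[0] = 6; u[1] = 10; u[2] = 16; u[3] = 3; u[4] = 19; u[5] = 22; u[6] = 18; u[7] = 17; u[8] = 12; u[9] = 6; u[10] = 18; u[11] = 1; u[12] = 19; u[13] = 20; u[14] = 16; u[15] = 13; u[16] = 6; u[17] = 19; u[18] = 2; u[19] = 21; u[20] = 0; u[21] = 21; u[22] = 21; u[23] = 19; u[24] = 17; u[25] = 13; u[26] = 7; u[27] = 20; u[28] = 4; u[29] = 1; u[30] = 5; u[31] = 6; u[32] = 11; u[33] = 17; u[34] = 5; u[35] = 22; u[36] = 4; u[37] = 3; u[38] = 7; u[39] = 10; u[40] = 17; u[41] = 4; u[42] = 21; u[43] = 2; u[44] = 0; u[45] = 2; u[46] = 2; u[47] = 4; u[48] = 6; u[49] = 10.
The sequence repeats with period 48.
(2342 - 0) mod 48 = 38, so u[2342] = u[38] = 7.

7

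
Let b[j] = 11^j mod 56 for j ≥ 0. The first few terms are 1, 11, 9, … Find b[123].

Listing terms: b[0] = 1; b[1] = 11; b[2] = 9; b[3] = 43; b[4] = 25; b[5] = 51; b[6] = 1.
The sequence repeats with period 6.
(123 - 0) mod 6 = 3, so b[123] = b[3] = 43.

43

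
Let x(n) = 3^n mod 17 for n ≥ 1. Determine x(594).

Computing terms: x(1) = 3, x(2) = 9, x(3) = 10, x(4) = 13, x(5) = 5, x(6) = 15, x(7) = 11, x(8) = 16, x(9) = 14, x(10) = 8, x(11) = 7, x(12) = 4, x(13) = 12, x(14) = 2, x(15) = 6, x(16) = 1, x(17) = 3.
The sequence repeats with period 16.
So x(594) = x(1 + ((594-1) mod 16)) = x(2) = 9.

9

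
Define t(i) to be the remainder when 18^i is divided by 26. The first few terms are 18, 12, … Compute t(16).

t(1) = 18,  t(2) = 12,  t(3) = 8,  t(4) = 14,  t(5) = 18.
The sequence repeats with period 4.
So t(16) = t(1 + ((16-1) mod 4)) = t(4) = 14.

14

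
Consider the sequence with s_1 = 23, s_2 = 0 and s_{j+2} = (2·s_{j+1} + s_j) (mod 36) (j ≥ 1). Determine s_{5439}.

31

Computing terms: s_1 = 23; s_2 = 0; s_3 = 23; s_4 = 10; s_5 = 7; s_6 = 24; s_7 = 19; s_8 = 26; s_9 = 35; s_{10} = 24; s_{11} = 11; s_{12} = 10; s_{13} = 31; s_{14} = 0; s_{15} = 31; s_{16} = 26; s_{17} = 11; s_{18} = 12; s_{19} = 35; s_{20} = 10; s_{21} = 19; s_{22} = 12; s_{23} = 7; s_{24} = 26; s_{25} = 23; s_{26} = 0.
The sequence repeats with period 24.
(5439 - 1) mod 24 = 14, so s_{5439} = s_{15} = 31.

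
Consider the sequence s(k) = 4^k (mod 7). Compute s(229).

We have s(1) = 4; s(2) = 2; s(3) = 1; s(4) = 4.
Since s(4) = s(1) = 4, the sequence is periodic with period 3.
(229 - 1) mod 3 = 0, so s(229) = s(1) = 4.

4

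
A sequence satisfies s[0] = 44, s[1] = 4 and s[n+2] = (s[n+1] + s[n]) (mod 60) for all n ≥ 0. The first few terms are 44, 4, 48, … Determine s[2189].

s[0] = 44; s[1] = 4; s[2] = 48; s[3] = 52; s[4] = 40; s[5] = 32; s[6] = 12; s[7] = 44; s[8] = 56; s[9] = 40; s[10] = 36; s[11] = 16; s[12] = 52; s[13] = 8; s[14] = 0; s[15] = 8; s[16] = 8; s[17] = 16; s[18] = 24; s[19] = 40; s[20] = 4; s[21] = 44; s[22] = 48; s[23] = 32; s[24] = 20; s[25] = 52; s[26] = 12; s[27] = 4; s[28] = 16; s[29] = 20; s[30] = 36; s[31] = 56; s[32] = 32; s[33] = 28; s[34] = 0; s[35] = 28; s[36] = 28; s[37] = 56; s[38] = 24; s[39] = 20; s[40] = 44; s[41] = 4.
Since (s[40], s[41]) = (s[0], s[1]) = (44, 4) (two consecutive terms determine the rest), the sequence is periodic with period 40.
(2189 - 0) mod 40 = 29, so s[2189] = s[29] = 20.

20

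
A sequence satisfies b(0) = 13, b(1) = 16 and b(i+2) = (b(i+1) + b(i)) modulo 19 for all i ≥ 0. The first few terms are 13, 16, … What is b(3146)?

17

We have b(0) = 13, b(1) = 16, b(2) = 10, b(3) = 7, b(4) = 17, b(5) = 5, b(6) = 3, b(7) = 8, b(8) = 11, b(9) = 0, b(10) = 11, b(11) = 11, b(12) = 3, b(13) = 14, b(14) = 17, b(15) = 12, b(16) = 10, b(17) = 3, b(18) = 13, b(19) = 16.
Since (b(18), b(19)) = (b(0), b(1)) = (13, 16) (two consecutive terms determine the rest), the sequence is periodic with period 18.
(3146 - 0) mod 18 = 14, so b(3146) = b(14) = 17.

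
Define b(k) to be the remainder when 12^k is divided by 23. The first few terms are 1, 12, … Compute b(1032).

We have b(0) = 1, b(1) = 12, b(2) = 6, b(3) = 3, b(4) = 13, b(5) = 18, b(6) = 9, b(7) = 16, b(8) = 8, b(9) = 4, b(10) = 2, b(11) = 1.
Since b(11) = b(0) = 1, the sequence is periodic with period 11.
(1032 - 0) mod 11 = 9, so b(1032) = b(9) = 4.

4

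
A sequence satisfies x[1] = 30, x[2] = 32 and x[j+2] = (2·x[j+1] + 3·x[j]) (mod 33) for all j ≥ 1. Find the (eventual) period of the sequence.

Computing terms: x[1] = 30,  x[2] = 32,  x[3] = 22,  x[4] = 8,  x[5] = 16,  x[6] = 23,  x[7] = 28,  x[8] = 26,  x[9] = 4,  x[10] = 20,  x[11] = 19,  x[12] = 32,  x[13] = 22.
Since (x[12], x[13]) = (x[2], x[3]) = (32, 22) (two consecutive terms determine the rest), the sequence is eventually periodic: after a pre-period of length 1 it cycles with period 10.

10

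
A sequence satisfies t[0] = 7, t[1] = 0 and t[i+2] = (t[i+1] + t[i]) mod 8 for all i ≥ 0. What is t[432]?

7

We have t[0] = 7, t[1] = 0, t[2] = 7, t[3] = 7, t[4] = 6, t[5] = 5, t[6] = 3, t[7] = 0, t[8] = 3, t[9] = 3, t[10] = 6, t[11] = 1, t[12] = 7, t[13] = 0.
Since (t[12], t[13]) = (t[0], t[1]) = (7, 0) (two consecutive terms determine the rest), the sequence is periodic with period 12.
So t[432] = t[0 + ((432-0) mod 12)] = t[0] = 7.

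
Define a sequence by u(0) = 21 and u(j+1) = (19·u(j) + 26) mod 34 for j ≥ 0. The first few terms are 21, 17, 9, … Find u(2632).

21

We have u(0) = 21, u(1) = 17, u(2) = 9, u(3) = 27, u(4) = 29, u(5) = 33, u(6) = 7, u(7) = 23, u(8) = 21.
Since u(8) = u(0) = 21, the sequence is periodic with period 8.
So u(2632) = u(0 + ((2632-0) mod 8)) = u(0) = 21.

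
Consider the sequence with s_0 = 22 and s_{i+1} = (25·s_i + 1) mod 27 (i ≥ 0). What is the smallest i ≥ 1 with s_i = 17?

16

We have s_0 = 22,  s_1 = 11,  s_2 = 6,  s_3 = 16,  s_4 = 23,  s_5 = 9,  s_6 = 10,  s_7 = 8,  s_8 = 12,  s_9 = 4,  s_{10} = 20,  s_{11} = 15,  s_{12} = 25,  s_{13} = 5,  s_{14} = 18,  s_{15} = 19,  s_{16} = 17,  s_{17} = 21,  s_{18} = 13,  s_{19} = 2,  s_{20} = 24,  s_{21} = 7,  s_{22} = 14,  s_{23} = 0,  s_{24} = 1,  s_{25} = 26,  s_{26} = 3,  s_{27} = 22.
Since s_{27} = s_0 = 22, the sequence is periodic with period 27.
The value 17 first appears (with i ≥ 1) at s_{16}.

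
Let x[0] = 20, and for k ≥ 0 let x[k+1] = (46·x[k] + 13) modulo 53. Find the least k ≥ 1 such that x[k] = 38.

Listing terms: x[0] = 20, x[1] = 32, x[2] = 1, x[3] = 6, x[4] = 24, x[5] = 4, x[6] = 38, x[7] = 12, x[8] = 35, x[9] = 33, x[10] = 47, x[11] = 2, x[12] = 52, x[13] = 20.
The sequence repeats with period 13.
The value 38 first appears (with k ≥ 1) at x[6].

6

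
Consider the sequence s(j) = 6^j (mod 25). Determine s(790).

Listing terms: s(1) = 6,  s(2) = 11,  s(3) = 16,  s(4) = 21,  s(5) = 1,  s(6) = 6.
The sequence repeats with period 5.
So s(790) = s(1 + ((790-1) mod 5)) = s(5) = 1.

1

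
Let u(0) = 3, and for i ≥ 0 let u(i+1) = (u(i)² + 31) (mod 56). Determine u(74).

7

Listing terms: u(0) = 3, u(1) = 40, u(2) = 7, u(3) = 24, u(4) = 47, u(5) = 0, u(6) = 31, u(7) = 40.
Since u(7) = u(1) = 40, the sequence is eventually periodic: after a pre-period of length 1 it cycles with period 6.
For i ≥ 1, u(i) depends only on (i - 1) mod 6. (74 - 1) mod 6 = 1, so u(74) = u(2) = 7.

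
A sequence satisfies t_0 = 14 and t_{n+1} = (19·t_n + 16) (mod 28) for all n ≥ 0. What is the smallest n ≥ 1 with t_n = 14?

6

Computing terms: t_0 = 14, t_1 = 2, t_2 = 26, t_3 = 6, t_4 = 18, t_5 = 22, t_6 = 14.
The sequence repeats with period 6.
The value 14 next appears (with n ≥ 1) at t_6.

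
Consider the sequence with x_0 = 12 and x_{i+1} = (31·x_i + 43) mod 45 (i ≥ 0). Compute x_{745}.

7

x_0 = 12; x_1 = 10; x_2 = 38; x_3 = 6; x_4 = 4; x_5 = 32; x_6 = 0; x_7 = 43; x_8 = 26; x_9 = 39; x_{10} = 37; x_{11} = 20; x_{12} = 33; x_{13} = 31; x_{14} = 14; x_{15} = 27; x_{16} = 25; x_{17} = 8; x_{18} = 21; x_{19} = 19; x_{20} = 2; x_{21} = 15; x_{22} = 13; x_{23} = 41; x_{24} = 9; x_{25} = 7; x_{26} = 35; x_{27} = 3; x_{28} = 1; x_{29} = 29; x_{30} = 42; x_{31} = 40; x_{32} = 23; x_{33} = 36; x_{34} = 34; x_{35} = 17; x_{36} = 30; x_{37} = 28; x_{38} = 11; x_{39} = 24; x_{40} = 22; x_{41} = 5; x_{42} = 18; x_{43} = 16; x_{44} = 44; x_{45} = 12.
The sequence repeats with period 45.
(745 - 0) mod 45 = 25, so x_{745} = x_{25} = 7.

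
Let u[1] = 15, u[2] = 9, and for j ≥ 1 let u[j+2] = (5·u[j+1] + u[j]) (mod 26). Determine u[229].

Listing terms: u[1] = 15; u[2] = 9; u[3] = 8; u[4] = 23; u[5] = 19; u[6] = 14; u[7] = 11; u[8] = 17; u[9] = 18; u[10] = 3; u[11] = 7; u[12] = 12; u[13] = 15; u[14] = 9.
The sequence repeats with period 12.
(229 - 1) mod 12 = 0, so u[229] = u[1] = 15.

15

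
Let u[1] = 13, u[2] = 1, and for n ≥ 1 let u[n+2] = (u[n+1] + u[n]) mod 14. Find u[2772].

8

We have u[1] = 13; u[2] = 1; u[3] = 0; u[4] = 1; u[5] = 1; u[6] = 2; u[7] = 3; u[8] = 5; u[9] = 8; u[10] = 13; u[11] = 7; u[12] = 6; u[13] = 13; u[14] = 5; u[15] = 4; u[16] = 9; u[17] = 13; u[18] = 8; u[19] = 7; u[20] = 1; u[21] = 8; u[22] = 9; u[23] = 3; u[24] = 12; u[25] = 1; u[26] = 13; u[27] = 0; u[28] = 13; u[29] = 13; u[30] = 12; u[31] = 11; u[32] = 9; u[33] = 6; u[34] = 1; u[35] = 7; u[36] = 8; u[37] = 1; u[38] = 9; u[39] = 10; u[40] = 5; u[41] = 1; u[42] = 6; u[43] = 7; u[44] = 13; u[45] = 6; u[46] = 5; u[47] = 11; u[48] = 2; u[49] = 13; u[50] = 1.
Since (u[49], u[50]) = (u[1], u[2]) = (13, 1) (two consecutive terms determine the rest), the sequence is periodic with period 48.
(2772 - 1) mod 48 = 35, so u[2772] = u[36] = 8.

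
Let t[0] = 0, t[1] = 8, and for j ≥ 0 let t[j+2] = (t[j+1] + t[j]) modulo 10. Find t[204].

t[0] = 0, t[1] = 8, t[2] = 8, t[3] = 6, t[4] = 4, t[5] = 0, t[6] = 4, t[7] = 4, t[8] = 8, t[9] = 2, t[10] = 0, t[11] = 2, t[12] = 2, t[13] = 4, t[14] = 6, t[15] = 0, t[16] = 6, t[17] = 6, t[18] = 2, t[19] = 8, t[20] = 0, t[21] = 8.
The sequence repeats with period 20.
(204 - 0) mod 20 = 4, so t[204] = t[4] = 4.

4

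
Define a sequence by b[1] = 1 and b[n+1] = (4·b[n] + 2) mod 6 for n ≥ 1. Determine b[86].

0

Computing terms: b[1] = 1, b[2] = 0, b[3] = 2, b[4] = 4, b[5] = 0.
Since b[5] = b[2] = 0, the sequence is eventually periodic: after a pre-period of length 1 it cycles with period 3.
For n ≥ 2, b[n] depends only on (n - 2) mod 3. (86 - 2) mod 3 = 0, so b[86] = b[2] = 0.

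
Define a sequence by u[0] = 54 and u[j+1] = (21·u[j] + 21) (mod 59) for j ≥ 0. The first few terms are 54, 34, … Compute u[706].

Listing terms: u[0] = 54; u[1] = 34; u[2] = 27; u[3] = 57; u[4] = 38; u[5] = 52; u[6] = 51; u[7] = 30; u[8] = 2; u[9] = 4; u[10] = 46; u[11] = 43; u[12] = 39; u[13] = 14; u[14] = 20; u[15] = 28; u[16] = 19; u[17] = 7; u[18] = 50; u[19] = 9; u[20] = 33; u[21] = 6; u[22] = 29; u[23] = 40; u[24] = 35; u[25] = 48; u[26] = 26; u[27] = 36; u[28] = 10; u[29] = 54.
Since u[29] = u[0] = 54, the sequence is periodic with period 29.
(706 - 0) mod 29 = 10, so u[706] = u[10] = 46.

46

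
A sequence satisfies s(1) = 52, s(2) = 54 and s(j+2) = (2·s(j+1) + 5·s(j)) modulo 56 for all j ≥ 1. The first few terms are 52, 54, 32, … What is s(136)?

Listing terms: s(1) = 52,  s(2) = 54,  s(3) = 32,  s(4) = 54,  s(5) = 44,  s(6) = 22,  s(7) = 40,  s(8) = 22,  s(9) = 20,  s(10) = 38,  s(11) = 8,  s(12) = 38,  s(13) = 4,  s(14) = 30,  s(15) = 24,  s(16) = 30,  s(17) = 12,  s(18) = 6,  s(19) = 16,  s(20) = 6,  s(21) = 36,  s(22) = 46,  s(23) = 48,  s(24) = 46,  s(25) = 52,  s(26) = 54.
The sequence repeats with period 24.
So s(136) = s(1 + ((136-1) mod 24)) = s(16) = 30.

30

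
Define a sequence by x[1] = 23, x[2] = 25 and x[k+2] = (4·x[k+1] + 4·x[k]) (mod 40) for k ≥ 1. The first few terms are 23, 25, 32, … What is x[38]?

x[1] = 23,  x[2] = 25,  x[3] = 32,  x[4] = 28,  x[5] = 0,  x[6] = 32,  x[7] = 8,  x[8] = 0,  x[9] = 32.
Since (x[8], x[9]) = (x[5], x[6]) = (0, 32) (two consecutive terms determine the rest), the sequence is eventually periodic: after a pre-period of length 4 it cycles with period 3.
For k ≥ 5, x[k] depends only on (k - 5) mod 3. (38 - 5) mod 3 = 0, so x[38] = x[5] = 0.

0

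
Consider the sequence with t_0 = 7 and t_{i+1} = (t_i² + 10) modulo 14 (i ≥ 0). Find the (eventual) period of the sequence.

3

t_0 = 7, t_1 = 3, t_2 = 5, t_3 = 7.
The sequence repeats with period 3.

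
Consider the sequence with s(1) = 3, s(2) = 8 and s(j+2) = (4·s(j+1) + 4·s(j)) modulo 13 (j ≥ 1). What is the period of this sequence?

s(1) = 3,  s(2) = 8,  s(3) = 5,  s(4) = 0,  s(5) = 7,  s(6) = 2,  s(7) = 10,  s(8) = 9,  s(9) = 11,  s(10) = 2,  s(11) = 0,  s(12) = 8,  s(13) = 6,  s(14) = 4,  s(15) = 1,  s(16) = 7,  s(17) = 6,  s(18) = 0,  s(19) = 11,  s(20) = 5,  s(21) = 12,  s(22) = 3,  s(23) = 8.
The sequence repeats with period 21.

21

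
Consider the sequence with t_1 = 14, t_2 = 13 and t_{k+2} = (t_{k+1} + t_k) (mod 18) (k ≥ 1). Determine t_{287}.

Listing terms: t_1 = 14,  t_2 = 13,  t_3 = 9,  t_4 = 4,  t_5 = 13,  t_6 = 17,  t_7 = 12,  t_8 = 11,  t_9 = 5,  t_{10} = 16,  t_{11} = 3,  t_{12} = 1,  t_{13} = 4,  t_{14} = 5,  t_{15} = 9,  t_{16} = 14,  t_{17} = 5,  t_{18} = 1,  t_{19} = 6,  t_{20} = 7,  t_{21} = 13,  t_{22} = 2,  t_{23} = 15,  t_{24} = 17,  t_{25} = 14,  t_{26} = 13.
Since (t_{25}, t_{26}) = (t_1, t_2) = (14, 13) (two consecutive terms determine the rest), the sequence is periodic with period 24.
So t_{287} = t_{1 + ((287-1) mod 24)} = t_{23} = 15.

15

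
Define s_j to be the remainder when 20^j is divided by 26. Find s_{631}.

s_1 = 20; s_2 = 10; s_3 = 18; s_4 = 22; s_5 = 24; s_6 = 12; s_7 = 6; s_8 = 16; s_9 = 8; s_{10} = 4; s_{11} = 2; s_{12} = 14; s_{13} = 20.
Since s_{13} = s_1 = 20, the sequence is periodic with period 12.
So s_{631} = s_{1 + ((631-1) mod 12)} = s_7 = 6.

6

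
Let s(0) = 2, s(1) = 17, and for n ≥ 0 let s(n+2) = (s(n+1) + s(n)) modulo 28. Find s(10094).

15

Listing terms: s(0) = 2; s(1) = 17; s(2) = 19; s(3) = 8; s(4) = 27; s(5) = 7; s(6) = 6; s(7) = 13; s(8) = 19; s(9) = 4; s(10) = 23; s(11) = 27; s(12) = 22; s(13) = 21; s(14) = 15; s(15) = 8; s(16) = 23; s(17) = 3; s(18) = 26; s(19) = 1; s(20) = 27; s(21) = 0; s(22) = 27; s(23) = 27; s(24) = 26; s(25) = 25; s(26) = 23; s(27) = 20; s(28) = 15; s(29) = 7; s(30) = 22; s(31) = 1; s(32) = 23; s(33) = 24; s(34) = 19; s(35) = 15; s(36) = 6; s(37) = 21; s(38) = 27; s(39) = 20; s(40) = 19; s(41) = 11; s(42) = 2; s(43) = 13; s(44) = 15; s(45) = 0; s(46) = 15; s(47) = 15; s(48) = 2; s(49) = 17.
The sequence repeats with period 48.
So s(10094) = s(0 + ((10094-0) mod 48)) = s(14) = 15.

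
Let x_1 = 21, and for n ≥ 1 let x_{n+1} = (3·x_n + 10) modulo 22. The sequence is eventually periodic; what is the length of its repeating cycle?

Computing terms: x_1 = 21, x_2 = 7, x_3 = 9, x_4 = 15, x_5 = 11, x_6 = 21.
The sequence repeats with period 5.

5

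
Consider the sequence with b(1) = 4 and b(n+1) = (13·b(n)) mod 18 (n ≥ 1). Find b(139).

Listing terms: b(1) = 4, b(2) = 16, b(3) = 10, b(4) = 4.
The sequence repeats with period 3.
(139 - 1) mod 3 = 0, so b(139) = b(1) = 4.

4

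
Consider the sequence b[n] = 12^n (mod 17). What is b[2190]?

We have b[0] = 1,  b[1] = 12,  b[2] = 8,  b[3] = 11,  b[4] = 13,  b[5] = 3,  b[6] = 2,  b[7] = 7,  b[8] = 16,  b[9] = 5,  b[10] = 9,  b[11] = 6,  b[12] = 4,  b[13] = 14,  b[14] = 15,  b[15] = 10,  b[16] = 1.
The sequence repeats with period 16.
So b[2190] = b[0 + ((2190-0) mod 16)] = b[14] = 15.

15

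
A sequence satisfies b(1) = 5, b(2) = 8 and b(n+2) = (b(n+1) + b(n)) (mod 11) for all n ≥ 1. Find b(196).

Listing terms: b(1) = 5,  b(2) = 8,  b(3) = 2,  b(4) = 10,  b(5) = 1,  b(6) = 0,  b(7) = 1,  b(8) = 1,  b(9) = 2,  b(10) = 3,  b(11) = 5,  b(12) = 8.
Since (b(11), b(12)) = (b(1), b(2)) = (5, 8) (two consecutive terms determine the rest), the sequence is periodic with period 10.
So b(196) = b(1 + ((196-1) mod 10)) = b(6) = 0.

0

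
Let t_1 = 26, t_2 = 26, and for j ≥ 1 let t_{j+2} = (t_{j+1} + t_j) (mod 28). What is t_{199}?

Listing terms: t_1 = 26,  t_2 = 26,  t_3 = 24,  t_4 = 22,  t_5 = 18,  t_6 = 12,  t_7 = 2,  t_8 = 14,  t_9 = 16,  t_{10} = 2,  t_{11} = 18,  t_{12} = 20,  t_{13} = 10,  t_{14} = 2,  t_{15} = 12,  t_{16} = 14,  t_{17} = 26,  t_{18} = 12,  t_{19} = 10,  t_{20} = 22,  t_{21} = 4,  t_{22} = 26,  t_{23} = 2,  t_{24} = 0,  t_{25} = 2,  t_{26} = 2,  t_{27} = 4,  t_{28} = 6,  t_{29} = 10,  t_{30} = 16,  t_{31} = 26,  t_{32} = 14,  t_{33} = 12,  t_{34} = 26,  t_{35} = 10,  t_{36} = 8,  t_{37} = 18,  t_{38} = 26,  t_{39} = 16,  t_{40} = 14,  t_{41} = 2,  t_{42} = 16,  t_{43} = 18,  t_{44} = 6,  t_{45} = 24,  t_{46} = 2,  t_{47} = 26,  t_{48} = 0,  t_{49} = 26,  t_{50} = 26.
Since (t_{49}, t_{50}) = (t_1, t_2) = (26, 26) (two consecutive terms determine the rest), the sequence is periodic with period 48.
So t_{199} = t_{1 + ((199-1) mod 48)} = t_7 = 2.

2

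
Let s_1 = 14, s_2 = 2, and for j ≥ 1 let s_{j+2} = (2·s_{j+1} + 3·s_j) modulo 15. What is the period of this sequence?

Computing terms: s_1 = 14, s_2 = 2, s_3 = 1, s_4 = 8, s_5 = 4, s_6 = 2, s_7 = 1.
Since (s_6, s_7) = (s_2, s_3) = (2, 1) (two consecutive terms determine the rest), the sequence is eventually periodic: after a pre-period of length 1 it cycles with period 4.

4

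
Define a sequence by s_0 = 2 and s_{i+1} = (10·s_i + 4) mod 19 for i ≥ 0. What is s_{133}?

13

Computing terms: s_0 = 2, s_1 = 5, s_2 = 16, s_3 = 12, s_4 = 10, s_5 = 9, s_6 = 18, s_7 = 13, s_8 = 1, s_9 = 14, s_{10} = 11, s_{11} = 0, s_{12} = 4, s_{13} = 6, s_{14} = 7, s_{15} = 17, s_{16} = 3, s_{17} = 15, s_{18} = 2.
The sequence repeats with period 18.
So s_{133} = s_{0 + ((133-0) mod 18)} = s_7 = 13.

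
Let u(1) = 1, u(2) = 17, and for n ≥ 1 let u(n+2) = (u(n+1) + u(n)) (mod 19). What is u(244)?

We have u(1) = 1, u(2) = 17, u(3) = 18, u(4) = 16, u(5) = 15, u(6) = 12, u(7) = 8, u(8) = 1, u(9) = 9, u(10) = 10, u(11) = 0, u(12) = 10, u(13) = 10, u(14) = 1, u(15) = 11, u(16) = 12, u(17) = 4, u(18) = 16, u(19) = 1, u(20) = 17.
The sequence repeats with period 18.
So u(244) = u(1 + ((244-1) mod 18)) = u(10) = 10.

10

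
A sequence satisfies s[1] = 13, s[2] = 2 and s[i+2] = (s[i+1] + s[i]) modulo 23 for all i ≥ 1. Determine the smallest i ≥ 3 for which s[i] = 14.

s[1] = 13; s[2] = 2; s[3] = 15; s[4] = 17; s[5] = 9; s[6] = 3; s[7] = 12; s[8] = 15; s[9] = 4; s[10] = 19; s[11] = 0; s[12] = 19; s[13] = 19; s[14] = 15; s[15] = 11; s[16] = 3; s[17] = 14; s[18] = 17; s[19] = 8; s[20] = 2; s[21] = 10; s[22] = 12; s[23] = 22; s[24] = 11; s[25] = 10; s[26] = 21; s[27] = 8; s[28] = 6; s[29] = 14; s[30] = 20; s[31] = 11; s[32] = 8; s[33] = 19; s[34] = 4; s[35] = 0; s[36] = 4; s[37] = 4; s[38] = 8; s[39] = 12; s[40] = 20; s[41] = 9; s[42] = 6; s[43] = 15; s[44] = 21; s[45] = 13; s[46] = 11; s[47] = 1; s[48] = 12; s[49] = 13; s[50] = 2.
Since (s[49], s[50]) = (s[1], s[2]) = (13, 2) (two consecutive terms determine the rest), the sequence is periodic with period 48.
The value 14 first appears (with i ≥ 3) at s[17].

17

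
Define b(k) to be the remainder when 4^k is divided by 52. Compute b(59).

We have b(0) = 1,  b(1) = 4,  b(2) = 16,  b(3) = 12,  b(4) = 48,  b(5) = 36,  b(6) = 40,  b(7) = 4.
Since b(7) = b(1) = 4, the sequence is eventually periodic: after a pre-period of length 1 it cycles with period 6.
For k ≥ 1, b(k) depends only on (k - 1) mod 6. (59 - 1) mod 6 = 4, so b(59) = b(5) = 36.

36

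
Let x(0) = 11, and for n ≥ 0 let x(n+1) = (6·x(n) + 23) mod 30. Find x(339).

x(0) = 11,  x(1) = 29,  x(2) = 17,  x(3) = 5,  x(4) = 23,  x(5) = 11.
The sequence repeats with period 5.
(339 - 0) mod 5 = 4, so x(339) = x(4) = 23.

23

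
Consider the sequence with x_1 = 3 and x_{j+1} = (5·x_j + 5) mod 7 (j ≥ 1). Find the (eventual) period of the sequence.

x_1 = 3; x_2 = 6; x_3 = 0; x_4 = 5; x_5 = 2; x_6 = 1; x_7 = 3.
The sequence repeats with period 6.

6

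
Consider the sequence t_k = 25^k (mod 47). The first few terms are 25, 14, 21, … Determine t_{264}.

We have t_1 = 25; t_2 = 14; t_3 = 21; t_4 = 8; t_5 = 12; t_6 = 18; t_7 = 27; t_8 = 17; t_9 = 2; t_{10} = 3; t_{11} = 28; t_{12} = 42; t_{13} = 16; t_{14} = 24; t_{15} = 36; t_{16} = 7; t_{17} = 34; t_{18} = 4; t_{19} = 6; t_{20} = 9; t_{21} = 37; t_{22} = 32; t_{23} = 1; t_{24} = 25.
Since t_{24} = t_1 = 25, the sequence is periodic with period 23.
(264 - 1) mod 23 = 10, so t_{264} = t_{11} = 28.

28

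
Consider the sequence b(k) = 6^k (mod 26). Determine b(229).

We have b(1) = 6,  b(2) = 10,  b(3) = 8,  b(4) = 22,  b(5) = 2,  b(6) = 12,  b(7) = 20,  b(8) = 16,  b(9) = 18,  b(10) = 4,  b(11) = 24,  b(12) = 14,  b(13) = 6.
Since b(13) = b(1) = 6, the sequence is periodic with period 12.
(229 - 1) mod 12 = 0, so b(229) = b(1) = 6.

6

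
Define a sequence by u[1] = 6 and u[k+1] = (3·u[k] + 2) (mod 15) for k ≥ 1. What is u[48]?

We have u[1] = 6; u[2] = 5; u[3] = 2; u[4] = 8; u[5] = 11; u[6] = 5.
Since u[6] = u[2] = 5, the sequence is eventually periodic: after a pre-period of length 1 it cycles with period 4.
For k ≥ 2, u[k] depends only on (k - 2) mod 4. (48 - 2) mod 4 = 2, so u[48] = u[4] = 8.

8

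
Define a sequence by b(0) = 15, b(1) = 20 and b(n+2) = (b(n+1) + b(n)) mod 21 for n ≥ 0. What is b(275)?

13

We have b(0) = 15,  b(1) = 20,  b(2) = 14,  b(3) = 13,  b(4) = 6,  b(5) = 19,  b(6) = 4,  b(7) = 2,  b(8) = 6,  b(9) = 8,  b(10) = 14,  b(11) = 1,  b(12) = 15,  b(13) = 16,  b(14) = 10,  b(15) = 5,  b(16) = 15,  b(17) = 20.
The sequence repeats with period 16.
(275 - 0) mod 16 = 3, so b(275) = b(3) = 13.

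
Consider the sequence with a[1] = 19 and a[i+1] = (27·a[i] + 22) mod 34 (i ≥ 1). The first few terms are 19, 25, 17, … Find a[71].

We have a[1] = 19,  a[2] = 25,  a[3] = 17,  a[4] = 5,  a[5] = 21,  a[6] = 11,  a[7] = 13,  a[8] = 33,  a[9] = 29,  a[10] = 23,  a[11] = 31,  a[12] = 9,  a[13] = 27,  a[14] = 3,  a[15] = 1,  a[16] = 15,  a[17] = 19.
Since a[17] = a[1] = 19, the sequence is periodic with period 16.
So a[71] = a[1 + ((71-1) mod 16)] = a[7] = 13.

13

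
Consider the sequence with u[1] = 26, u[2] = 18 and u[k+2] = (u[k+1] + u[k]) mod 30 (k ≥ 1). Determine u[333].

16

We have u[1] = 26; u[2] = 18; u[3] = 14; u[4] = 2; u[5] = 16; u[6] = 18; u[7] = 4; u[8] = 22; u[9] = 26; u[10] = 18.
The sequence repeats with period 8.
(333 - 1) mod 8 = 4, so u[333] = u[5] = 16.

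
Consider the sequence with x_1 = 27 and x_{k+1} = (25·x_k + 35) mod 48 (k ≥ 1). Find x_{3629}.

Listing terms: x_1 = 27; x_2 = 38; x_3 = 25; x_4 = 36; x_5 = 23; x_6 = 34; x_7 = 21; x_8 = 32; x_9 = 19; x_{10} = 30; x_{11} = 17; x_{12} = 28; x_{13} = 15; x_{14} = 26; x_{15} = 13; x_{16} = 24; x_{17} = 11; x_{18} = 22; x_{19} = 9; x_{20} = 20; x_{21} = 7; x_{22} = 18; x_{23} = 5; x_{24} = 16; x_{25} = 3; x_{26} = 14; x_{27} = 1; x_{28} = 12; x_{29} = 47; x_{30} = 10; x_{31} = 45; x_{32} = 8; x_{33} = 43; x_{34} = 6; x_{35} = 41; x_{36} = 4; x_{37} = 39; x_{38} = 2; x_{39} = 37; x_{40} = 0; x_{41} = 35; x_{42} = 46; x_{43} = 33; x_{44} = 44; x_{45} = 31; x_{46} = 42; x_{47} = 29; x_{48} = 40; x_{49} = 27.
Since x_{49} = x_1 = 27, the sequence is periodic with period 48.
So x_{3629} = x_{1 + ((3629-1) mod 48)} = x_{29} = 47.

47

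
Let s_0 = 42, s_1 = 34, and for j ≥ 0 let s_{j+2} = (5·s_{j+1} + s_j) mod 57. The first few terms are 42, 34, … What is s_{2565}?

Computing terms: s_0 = 42; s_1 = 34; s_2 = 41; s_3 = 11; s_4 = 39; s_5 = 35; s_6 = 43; s_7 = 22; s_8 = 39; s_9 = 46; s_{10} = 41; s_{11} = 23; s_{12} = 42; s_{13} = 5; s_{14} = 10; s_{15} = 55; s_{16} = 0; s_{17} = 55; s_{18} = 47; s_{19} = 5; s_{20} = 15; s_{21} = 23; s_{22} = 16; s_{23} = 46; s_{24} = 18; s_{25} = 22; s_{26} = 14; s_{27} = 35; s_{28} = 18; s_{29} = 11; s_{30} = 16; s_{31} = 34; s_{32} = 15; s_{33} = 52; s_{34} = 47; s_{35} = 2; s_{36} = 0; s_{37} = 2; s_{38} = 10; s_{39} = 52; s_{40} = 42; s_{41} = 34.
The sequence repeats with period 40.
(2565 - 0) mod 40 = 5, so s_{2565} = s_5 = 35.

35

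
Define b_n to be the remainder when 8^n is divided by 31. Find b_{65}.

1

Listing terms: b_1 = 8; b_2 = 2; b_3 = 16; b_4 = 4; b_5 = 1; b_6 = 8.
Since b_6 = b_1 = 8, the sequence is periodic with period 5.
So b_{65} = b_{1 + ((65-1) mod 5)} = b_5 = 1.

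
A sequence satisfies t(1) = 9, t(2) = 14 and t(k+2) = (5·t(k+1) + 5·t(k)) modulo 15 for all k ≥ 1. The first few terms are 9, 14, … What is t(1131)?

10

We have t(1) = 9; t(2) = 14; t(3) = 10; t(4) = 0; t(5) = 5; t(6) = 10; t(7) = 0.
Since (t(6), t(7)) = (t(3), t(4)) = (10, 0) (two consecutive terms determine the rest), the sequence is eventually periodic: after a pre-period of length 2 it cycles with period 3.
For k ≥ 3, t(k) depends only on (k - 3) mod 3. (1131 - 3) mod 3 = 0, so t(1131) = t(3) = 10.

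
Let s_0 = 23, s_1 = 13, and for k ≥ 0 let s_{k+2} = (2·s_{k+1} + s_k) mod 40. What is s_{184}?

31

Computing terms: s_0 = 23,  s_1 = 13,  s_2 = 9,  s_3 = 31,  s_4 = 31,  s_5 = 13,  s_6 = 17,  s_7 = 7,  s_8 = 31,  s_9 = 29,  s_{10} = 9,  s_{11} = 7,  s_{12} = 23,  s_{13} = 13.
The sequence repeats with period 12.
So s_{184} = s_{0 + ((184-0) mod 12)} = s_4 = 31.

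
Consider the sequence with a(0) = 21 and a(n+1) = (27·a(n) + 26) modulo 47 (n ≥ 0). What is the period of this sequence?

23

a(0) = 21, a(1) = 29, a(2) = 10, a(3) = 14, a(4) = 28, a(5) = 30, a(6) = 37, a(7) = 38, a(8) = 18, a(9) = 42, a(10) = 32, a(11) = 44, a(12) = 39, a(13) = 45, a(14) = 19, a(15) = 22, a(16) = 9, a(17) = 34, a(18) = 4, a(19) = 40, a(20) = 25, a(21) = 43, a(22) = 12, a(23) = 21.
Since a(23) = a(0) = 21, the sequence is periodic with period 23.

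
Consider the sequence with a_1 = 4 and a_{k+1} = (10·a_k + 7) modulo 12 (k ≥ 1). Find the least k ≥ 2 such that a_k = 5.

5

Computing terms: a_1 = 4, a_2 = 11, a_3 = 9, a_4 = 1, a_5 = 5, a_6 = 9.
Since a_6 = a_3 = 9, the sequence is eventually periodic: after a pre-period of length 2 it cycles with period 3.
The value 5 first appears (with k ≥ 2) at a_5.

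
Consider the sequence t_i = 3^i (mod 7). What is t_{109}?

3

We have t_1 = 3,  t_2 = 2,  t_3 = 6,  t_4 = 4,  t_5 = 5,  t_6 = 1,  t_7 = 3.
Since t_7 = t_1 = 3, the sequence is periodic with period 6.
So t_{109} = t_{1 + ((109-1) mod 6)} = t_1 = 3.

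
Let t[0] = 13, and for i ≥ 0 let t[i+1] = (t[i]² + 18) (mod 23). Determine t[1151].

We have t[0] = 13, t[1] = 3, t[2] = 4, t[3] = 11, t[4] = 1, t[5] = 19, t[6] = 11.
Since t[6] = t[3] = 11, the sequence is eventually periodic: after a pre-period of length 3 it cycles with period 3.
For i ≥ 3, t[i] depends only on (i - 3) mod 3. (1151 - 3) mod 3 = 2, so t[1151] = t[5] = 19.

19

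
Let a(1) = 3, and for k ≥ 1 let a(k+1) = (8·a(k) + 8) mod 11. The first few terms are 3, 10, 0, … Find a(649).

7

Computing terms: a(1) = 3,  a(2) = 10,  a(3) = 0,  a(4) = 8,  a(5) = 6,  a(6) = 1,  a(7) = 5,  a(8) = 4,  a(9) = 7,  a(10) = 9,  a(11) = 3.
Since a(11) = a(1) = 3, the sequence is periodic with period 10.
(649 - 1) mod 10 = 8, so a(649) = a(9) = 7.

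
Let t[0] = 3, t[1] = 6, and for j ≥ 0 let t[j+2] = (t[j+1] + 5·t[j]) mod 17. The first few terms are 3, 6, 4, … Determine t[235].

14

t[0] = 3; t[1] = 6; t[2] = 4; t[3] = 0; t[4] = 3; t[5] = 3; t[6] = 1; t[7] = 16; t[8] = 4; t[9] = 16; t[10] = 2; t[11] = 14; t[12] = 7; t[13] = 9; t[14] = 10; t[15] = 4; t[16] = 3; t[17] = 6.
The sequence repeats with period 16.
So t[235] = t[0 + ((235-0) mod 16)] = t[11] = 14.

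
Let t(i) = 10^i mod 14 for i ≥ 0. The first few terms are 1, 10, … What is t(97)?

Computing terms: t(0) = 1,  t(1) = 10,  t(2) = 2,  t(3) = 6,  t(4) = 4,  t(5) = 12,  t(6) = 8,  t(7) = 10.
Since t(7) = t(1) = 10, the sequence is eventually periodic: after a pre-period of length 1 it cycles with period 6.
For i ≥ 1, t(i) depends only on (i - 1) mod 6. (97 - 1) mod 6 = 0, so t(97) = t(1) = 10.

10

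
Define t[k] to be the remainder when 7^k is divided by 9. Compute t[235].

Listing terms: t[1] = 7; t[2] = 4; t[3] = 1; t[4] = 7.
The sequence repeats with period 3.
So t[235] = t[1 + ((235-1) mod 3)] = t[1] = 7.

7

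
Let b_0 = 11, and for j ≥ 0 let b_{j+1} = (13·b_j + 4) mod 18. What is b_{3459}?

b_0 = 11; b_1 = 3; b_2 = 7; b_3 = 5; b_4 = 15; b_5 = 1; b_6 = 17; b_7 = 9; b_8 = 13; b_9 = 11.
The sequence repeats with period 9.
So b_{3459} = b_{0 + ((3459-0) mod 9)} = b_3 = 5.

5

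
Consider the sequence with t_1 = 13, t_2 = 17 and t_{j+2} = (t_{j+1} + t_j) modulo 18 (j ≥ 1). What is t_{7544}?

1

Computing terms: t_1 = 13,  t_2 = 17,  t_3 = 12,  t_4 = 11,  t_5 = 5,  t_6 = 16,  t_7 = 3,  t_8 = 1,  t_9 = 4,  t_{10} = 5,  t_{11} = 9,  t_{12} = 14,  t_{13} = 5,  t_{14} = 1,  t_{15} = 6,  t_{16} = 7,  t_{17} = 13,  t_{18} = 2,  t_{19} = 15,  t_{20} = 17,  t_{21} = 14,  t_{22} = 13,  t_{23} = 9,  t_{24} = 4,  t_{25} = 13,  t_{26} = 17.
Since (t_{25}, t_{26}) = (t_1, t_2) = (13, 17) (two consecutive terms determine the rest), the sequence is periodic with period 24.
So t_{7544} = t_{1 + ((7544-1) mod 24)} = t_8 = 1.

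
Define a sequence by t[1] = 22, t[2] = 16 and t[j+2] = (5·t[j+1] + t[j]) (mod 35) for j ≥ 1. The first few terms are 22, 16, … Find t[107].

2

Listing terms: t[1] = 22; t[2] = 16; t[3] = 32; t[4] = 1; t[5] = 2; t[6] = 11; t[7] = 22; t[8] = 16.
Since (t[7], t[8]) = (t[1], t[2]) = (22, 16) (two consecutive terms determine the rest), the sequence is periodic with period 6.
(107 - 1) mod 6 = 4, so t[107] = t[5] = 2.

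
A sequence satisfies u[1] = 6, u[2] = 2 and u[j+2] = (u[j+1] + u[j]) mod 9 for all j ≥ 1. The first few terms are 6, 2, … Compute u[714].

Computing terms: u[1] = 6; u[2] = 2; u[3] = 8; u[4] = 1; u[5] = 0; u[6] = 1; u[7] = 1; u[8] = 2; u[9] = 3; u[10] = 5; u[11] = 8; u[12] = 4; u[13] = 3; u[14] = 7; u[15] = 1; u[16] = 8; u[17] = 0; u[18] = 8; u[19] = 8; u[20] = 7; u[21] = 6; u[22] = 4; u[23] = 1; u[24] = 5; u[25] = 6; u[26] = 2.
Since (u[25], u[26]) = (u[1], u[2]) = (6, 2) (two consecutive terms determine the rest), the sequence is periodic with period 24.
So u[714] = u[1 + ((714-1) mod 24)] = u[18] = 8.

8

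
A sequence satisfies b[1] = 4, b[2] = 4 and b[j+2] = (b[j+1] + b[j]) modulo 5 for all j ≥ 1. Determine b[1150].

0

Computing terms: b[1] = 4,  b[2] = 4,  b[3] = 3,  b[4] = 2,  b[5] = 0,  b[6] = 2,  b[7] = 2,  b[8] = 4,  b[9] = 1,  b[10] = 0,  b[11] = 1,  b[12] = 1,  b[13] = 2,  b[14] = 3,  b[15] = 0,  b[16] = 3,  b[17] = 3,  b[18] = 1,  b[19] = 4,  b[20] = 0,  b[21] = 4,  b[22] = 4.
Since (b[21], b[22]) = (b[1], b[2]) = (4, 4) (two consecutive terms determine the rest), the sequence is periodic with period 20.
So b[1150] = b[1 + ((1150-1) mod 20)] = b[10] = 0.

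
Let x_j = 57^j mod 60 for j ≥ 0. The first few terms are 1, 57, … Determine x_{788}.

Listing terms: x_0 = 1,  x_1 = 57,  x_2 = 9,  x_3 = 33,  x_4 = 21,  x_5 = 57.
Since x_5 = x_1 = 57, the sequence is eventually periodic: after a pre-period of length 1 it cycles with period 4.
For j ≥ 1, x_j depends only on (j - 1) mod 4. (788 - 1) mod 4 = 3, so x_{788} = x_4 = 21.

21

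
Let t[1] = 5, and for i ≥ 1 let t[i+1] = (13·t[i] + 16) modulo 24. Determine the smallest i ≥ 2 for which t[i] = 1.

We have t[1] = 5, t[2] = 9, t[3] = 13, t[4] = 17, t[5] = 21, t[6] = 1, t[7] = 5.
The sequence repeats with period 6.
The value 1 first appears (with i ≥ 2) at t[6].

6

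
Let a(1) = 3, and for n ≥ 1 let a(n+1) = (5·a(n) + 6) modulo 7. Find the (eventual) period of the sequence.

We have a(1) = 3; a(2) = 0; a(3) = 6; a(4) = 1; a(5) = 4; a(6) = 5; a(7) = 3.
The sequence repeats with period 6.

6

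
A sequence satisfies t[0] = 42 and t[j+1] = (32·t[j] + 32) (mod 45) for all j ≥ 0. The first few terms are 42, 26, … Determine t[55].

We have t[0] = 42, t[1] = 26, t[2] = 9, t[3] = 5, t[4] = 12, t[5] = 11, t[6] = 24, t[7] = 35, t[8] = 27, t[9] = 41, t[10] = 39, t[11] = 20, t[12] = 42.
The sequence repeats with period 12.
(55 - 0) mod 12 = 7, so t[55] = t[7] = 35.

35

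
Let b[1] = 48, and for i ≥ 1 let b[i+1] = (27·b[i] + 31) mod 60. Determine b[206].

7

Computing terms: b[1] = 48; b[2] = 7; b[3] = 40; b[4] = 31; b[5] = 28; b[6] = 7.
Since b[6] = b[2] = 7, the sequence is eventually periodic: after a pre-period of length 1 it cycles with period 4.
For i ≥ 2, b[i] depends only on (i - 2) mod 4. (206 - 2) mod 4 = 0, so b[206] = b[2] = 7.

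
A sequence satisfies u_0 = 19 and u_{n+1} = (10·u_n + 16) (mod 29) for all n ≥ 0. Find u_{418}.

8

Computing terms: u_0 = 19; u_1 = 3; u_2 = 17; u_3 = 12; u_4 = 20; u_5 = 13; u_6 = 1; u_7 = 26; u_8 = 15; u_9 = 21; u_{10} = 23; u_{11} = 14; u_{12} = 11; u_{13} = 10; u_{14} = 0; u_{15} = 16; u_{16} = 2; u_{17} = 7; u_{18} = 28; u_{19} = 6; u_{20} = 18; u_{21} = 22; u_{22} = 4; u_{23} = 27; u_{24} = 25; u_{25} = 5; u_{26} = 8; u_{27} = 9; u_{28} = 19.
Since u_{28} = u_0 = 19, the sequence is periodic with period 28.
So u_{418} = u_{0 + ((418-0) mod 28)} = u_{26} = 8.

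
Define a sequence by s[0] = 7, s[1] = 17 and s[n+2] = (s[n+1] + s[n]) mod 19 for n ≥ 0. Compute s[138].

s[0] = 7, s[1] = 17, s[2] = 5, s[3] = 3, s[4] = 8, s[5] = 11, s[6] = 0, s[7] = 11, s[8] = 11, s[9] = 3, s[10] = 14, s[11] = 17, s[12] = 12, s[13] = 10, s[14] = 3, s[15] = 13, s[16] = 16, s[17] = 10, s[18] = 7, s[19] = 17.
The sequence repeats with period 18.
So s[138] = s[0 + ((138-0) mod 18)] = s[12] = 12.

12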